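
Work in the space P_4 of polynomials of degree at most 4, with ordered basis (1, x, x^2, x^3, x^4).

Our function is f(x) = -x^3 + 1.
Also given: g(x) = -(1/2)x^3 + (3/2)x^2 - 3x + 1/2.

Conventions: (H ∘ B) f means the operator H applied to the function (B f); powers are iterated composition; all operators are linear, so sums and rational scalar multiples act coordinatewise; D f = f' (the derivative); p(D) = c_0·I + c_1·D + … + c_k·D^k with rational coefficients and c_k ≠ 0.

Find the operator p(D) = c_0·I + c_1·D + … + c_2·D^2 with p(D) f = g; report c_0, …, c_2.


D^0 f = -x^3 + 1
D^1 f = -3x^2
D^2 f = -6x
matching coefficients of g against c_0 f + c_1 Df + … from the top degree down determines the c_i
solution: c_0 = 1/2, c_1 = -1/2, c_2 = 1/2

c_0 = 1/2, c_1 = -1/2, c_2 = 1/2


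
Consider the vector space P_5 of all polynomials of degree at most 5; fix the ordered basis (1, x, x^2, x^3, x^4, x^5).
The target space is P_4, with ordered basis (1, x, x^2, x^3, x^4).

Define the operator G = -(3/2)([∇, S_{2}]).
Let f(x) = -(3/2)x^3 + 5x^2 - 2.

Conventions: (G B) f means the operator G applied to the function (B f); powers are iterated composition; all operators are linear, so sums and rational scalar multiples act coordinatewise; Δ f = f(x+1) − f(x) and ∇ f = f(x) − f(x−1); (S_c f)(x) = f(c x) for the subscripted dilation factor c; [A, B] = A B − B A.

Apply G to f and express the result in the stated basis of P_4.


the result is g(x) = 27x^2 - (141/2)x + 153/4

S_{2} f = -12x^3 + 20x^2 - 2
∇ S_{2} f = -36x^2 + 76x - 32
∇ f = -(9/2)x^2 + (29/2)x - 13/2
S_{2} ∇ f = -18x^2 + 29x - 13/2
[∇, S_{2}] f = -18x^2 + 47x - 51/2
(-(3/2)([∇, S_{2}])) f = 27x^2 - (141/2)x + 153/4


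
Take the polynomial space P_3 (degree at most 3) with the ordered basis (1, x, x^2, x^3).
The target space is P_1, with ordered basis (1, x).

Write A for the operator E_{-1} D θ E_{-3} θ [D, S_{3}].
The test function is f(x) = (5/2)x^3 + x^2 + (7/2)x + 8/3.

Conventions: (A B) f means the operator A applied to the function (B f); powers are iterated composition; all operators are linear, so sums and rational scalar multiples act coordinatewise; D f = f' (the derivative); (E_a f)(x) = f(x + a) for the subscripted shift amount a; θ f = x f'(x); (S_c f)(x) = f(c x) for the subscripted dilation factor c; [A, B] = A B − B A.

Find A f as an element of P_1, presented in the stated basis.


the result is g(x) = 1080x - 2688

S_{3} f = (135/2)x^3 + 9x^2 + (21/2)x + 8/3
D S_{3} f = (405/2)x^2 + 18x + 21/2
D f = (15/2)x^2 + 2x + 7/2
S_{3} D f = (135/2)x^2 + 6x + 7/2
[D, S_{3}] f = 135x^2 + 12x + 7
θ [D, S_{3}] f = 270x^2 + 12x
E_{-3} θ [D, S_{3}] f = 270x^2 - 1608x + 2394
θ E_{-3} θ [D, S_{3}] f = 540x^2 - 1608x
D (θ E_{-3} θ) [D, S_{3}] f = 1080x - 1608
E_{-1} D (θ E_{-3} θ) [D, S_{3}] f = 1080x - 2688


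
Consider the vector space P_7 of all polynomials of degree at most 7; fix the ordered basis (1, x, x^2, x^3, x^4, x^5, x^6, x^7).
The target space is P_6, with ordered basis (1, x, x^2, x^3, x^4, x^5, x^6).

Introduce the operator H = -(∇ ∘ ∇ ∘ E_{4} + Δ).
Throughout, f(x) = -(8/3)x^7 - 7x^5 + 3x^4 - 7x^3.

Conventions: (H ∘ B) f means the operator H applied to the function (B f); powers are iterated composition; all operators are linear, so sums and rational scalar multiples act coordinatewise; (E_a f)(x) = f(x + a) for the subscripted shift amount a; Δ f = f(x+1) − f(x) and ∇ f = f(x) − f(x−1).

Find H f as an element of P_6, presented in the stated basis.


E_{4} f = -(8/3)x^7 - (224/3)x^6 - 903x^5 - (18331/3)x^4 - (74917/3)x^3 - 61620x^2 - (254960/3)x - 151616/3
∇ E_{4} f = -(56/3)x^6 - 392x^5 - (10465/3)x^4 - (50434/3)x^3 - 46221x^2 - (206036/3)x - 129179/3
∇ ∇ E_{4} f = -112x^5 - 1680x^4 - (31220/3)x^3 - 33144x^2 - (162340/3)x - 36154
Δ f = -(56/3)x^6 - 56x^5 - (385/3)x^4 - (454/3)x^3 - 129x^2 - (188/3)x - 41/3
(∇ ∘ ∇ ∘ E_{4} + Δ) f = -(56/3)x^6 - 168x^5 - (5425/3)x^4 - 10558x^3 - 33273x^2 - 54176x - 108503/3
(-(∇ ∘ ∇ ∘ E_{4} + Δ)) f = (56/3)x^6 + 168x^5 + (5425/3)x^4 + 10558x^3 + 33273x^2 + 54176x + 108503/3

the result is g(x) = (56/3)x^6 + 168x^5 + (5425/3)x^4 + 10558x^3 + 33273x^2 + 54176x + 108503/3


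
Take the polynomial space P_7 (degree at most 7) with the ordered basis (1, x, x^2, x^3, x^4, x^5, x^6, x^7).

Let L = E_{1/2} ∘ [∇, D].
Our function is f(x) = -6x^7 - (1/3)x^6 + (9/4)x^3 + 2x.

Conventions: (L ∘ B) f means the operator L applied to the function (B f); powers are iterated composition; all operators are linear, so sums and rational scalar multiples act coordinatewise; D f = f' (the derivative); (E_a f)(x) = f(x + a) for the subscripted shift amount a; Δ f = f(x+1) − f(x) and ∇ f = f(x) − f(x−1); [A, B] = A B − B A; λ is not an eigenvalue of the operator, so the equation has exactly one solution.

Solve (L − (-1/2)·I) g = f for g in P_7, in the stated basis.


write g with unknown coordinates in the stated basis and equate coefficients in (L − (-1/2)·I) g = f
solving from the highest basis element down gives g = -12x^7 - (2/3)x^6 + (9/2)x^3 + 4x
check: L g = 0
so L g − (-1/2)·g = -6x^7 - (1/3)x^6 + (9/4)x^3 + 2x = f ✓

g(x) = -12x^7 - (2/3)x^6 + (9/2)x^3 + 4x


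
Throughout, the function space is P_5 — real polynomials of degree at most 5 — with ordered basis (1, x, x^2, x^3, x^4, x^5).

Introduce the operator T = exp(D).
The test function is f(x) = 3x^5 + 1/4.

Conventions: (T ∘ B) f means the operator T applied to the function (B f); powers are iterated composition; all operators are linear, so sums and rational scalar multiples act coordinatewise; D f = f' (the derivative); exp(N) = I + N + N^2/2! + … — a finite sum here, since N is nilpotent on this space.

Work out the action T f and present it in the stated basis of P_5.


the result is g(x) = 3x^5 + 15x^4 + 30x^3 + 30x^2 + 15x + 13/4

order-1 term: 15x^4
order-2 term: 30x^3
order-3 term: 30x^2
order-4 term: 15x
order-5 term: 3
the series for exp(D) f terminates at order 5
exp(D) f = 3x^5 + 15x^4 + 30x^3 + 30x^2 + 15x + 13/4


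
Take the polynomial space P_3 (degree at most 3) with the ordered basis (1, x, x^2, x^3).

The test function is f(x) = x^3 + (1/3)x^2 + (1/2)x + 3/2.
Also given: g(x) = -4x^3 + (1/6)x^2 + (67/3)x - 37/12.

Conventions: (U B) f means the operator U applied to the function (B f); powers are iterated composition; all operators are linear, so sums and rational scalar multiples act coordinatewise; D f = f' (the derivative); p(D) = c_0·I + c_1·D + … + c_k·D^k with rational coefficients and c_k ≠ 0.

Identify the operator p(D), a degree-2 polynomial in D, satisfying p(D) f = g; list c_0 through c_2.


D^0 f = x^3 + (1/3)x^2 + (1/2)x + 3/2
D^1 f = 3x^2 + (2/3)x + 1/2
D^2 f = 6x + 2/3
matching coefficients of g against c_0 f + c_1 Df + … from the top degree down determines the c_i
solution: c_0 = -4, c_1 = 1/2, c_2 = 4

p(D) = -4·I + (1/2)·D + 4·D^2, i.e. c_0 = -4, c_1 = 1/2, c_2 = 4


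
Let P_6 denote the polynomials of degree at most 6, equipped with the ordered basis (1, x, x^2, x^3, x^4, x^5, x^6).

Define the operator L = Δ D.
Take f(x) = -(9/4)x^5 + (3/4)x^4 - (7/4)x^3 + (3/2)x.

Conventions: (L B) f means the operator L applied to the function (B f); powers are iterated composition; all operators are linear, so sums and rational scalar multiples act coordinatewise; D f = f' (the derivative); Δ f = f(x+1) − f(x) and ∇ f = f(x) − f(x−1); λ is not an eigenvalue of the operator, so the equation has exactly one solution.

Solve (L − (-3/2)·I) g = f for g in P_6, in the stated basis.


write g with unknown coordinates in the stated basis and equate coefficients in (L − (-3/2)·I) g = f
solving from the highest basis element down gives g = -(3/2)x^5 + (1/2)x^4 + (113/6)x^3 + 26x^2 - (175/3)x - 206/3
check: L g = -30x^3 - 39x^2 + 89x + 103
so L g − (-3/2)·g = -(9/4)x^5 + (3/4)x^4 - (7/4)x^3 + (3/2)x = f ✓

g(x) = -(3/2)x^5 + (1/2)x^4 + (113/6)x^3 + 26x^2 - (175/3)x - 206/3


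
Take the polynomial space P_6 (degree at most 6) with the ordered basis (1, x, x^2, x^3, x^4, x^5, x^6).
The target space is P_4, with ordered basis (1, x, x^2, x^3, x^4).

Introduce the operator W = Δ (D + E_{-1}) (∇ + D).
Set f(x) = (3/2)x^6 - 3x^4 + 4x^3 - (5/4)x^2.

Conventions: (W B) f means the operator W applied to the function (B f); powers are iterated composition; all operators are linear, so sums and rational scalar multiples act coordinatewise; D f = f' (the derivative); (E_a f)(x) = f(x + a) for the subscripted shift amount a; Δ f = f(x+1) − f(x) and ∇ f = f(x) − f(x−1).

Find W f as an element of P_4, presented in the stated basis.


the result is g(x) = 90x^4 + 90x^3 + 603x^2 - 33x + 64

∇ f = 9x^5 - (45/2)x^4 + 18x^3 + (15/2)x^2 - (35/2)x + 27/4
D f = 9x^5 - 12x^3 + 12x^2 - (5/2)x
(∇ + D) f = 18x^5 - (45/2)x^4 + 6x^3 + (39/2)x^2 - 20x + 27/4
D (∇ + D) f = 90x^4 - 90x^3 + 18x^2 + 39x - 20
E_{-1} (∇ + D) f = 18x^5 - (225/2)x^4 + 276x^3 - (627/2)x^2 + 139x - 1/4
(D + E_{-1}) (∇ + D) f = 18x^5 - (45/2)x^4 + 186x^3 - (591/2)x^2 + 178x - 81/4
Δ (D + E_{-1}) (∇ + D) f = 90x^4 + 90x^3 + 603x^2 - 33x + 64


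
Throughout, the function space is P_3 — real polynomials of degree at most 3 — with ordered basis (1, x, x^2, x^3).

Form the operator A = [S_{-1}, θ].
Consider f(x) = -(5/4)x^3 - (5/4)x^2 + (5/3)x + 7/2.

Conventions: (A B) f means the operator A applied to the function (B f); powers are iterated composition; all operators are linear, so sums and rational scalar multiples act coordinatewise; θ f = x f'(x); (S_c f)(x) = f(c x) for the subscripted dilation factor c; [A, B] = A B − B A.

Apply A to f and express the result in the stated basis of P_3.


the result is g(x) = 0

θ f = -(15/4)x^3 - (5/2)x^2 + (5/3)x
S_{-1} θ f = (15/4)x^3 - (5/2)x^2 - (5/3)x
S_{-1} f = (5/4)x^3 - (5/4)x^2 - (5/3)x + 7/2
θ S_{-1} f = (15/4)x^3 - (5/2)x^2 - (5/3)x
[S_{-1}, θ] f = 0


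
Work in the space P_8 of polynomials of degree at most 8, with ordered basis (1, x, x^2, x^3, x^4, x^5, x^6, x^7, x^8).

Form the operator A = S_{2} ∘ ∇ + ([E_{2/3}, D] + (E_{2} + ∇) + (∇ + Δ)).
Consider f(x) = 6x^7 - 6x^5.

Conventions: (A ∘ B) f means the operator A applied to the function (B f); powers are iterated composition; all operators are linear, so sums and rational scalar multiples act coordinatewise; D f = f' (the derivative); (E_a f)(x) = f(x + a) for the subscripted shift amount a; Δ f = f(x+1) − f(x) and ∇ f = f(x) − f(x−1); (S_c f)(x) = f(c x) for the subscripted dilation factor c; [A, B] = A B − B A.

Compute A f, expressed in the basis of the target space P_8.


the result is g(x) = 6x^7 + 2898x^6 - 3660x^5 + 5040x^4 + 1770x^3 + 4014x^2 + 2172x + 576

∇ f = 42x^6 - 126x^5 + 180x^4 - 150x^3 + 66x^2 - 12x
S_{2} ∇ f = 2688x^6 - 4032x^5 + 2880x^4 - 1200x^3 + 264x^2 - 24x
D f = 42x^6 - 30x^4
E_{2/3} D f = 42x^6 + 168x^5 + 250x^4 + (1520/9)x^3 + (400/9)x^2 - (64/27)x - 544/243
E_{2/3} f = 6x^7 + 28x^6 + 50x^5 + (380/9)x^4 + (400/27)x^3 - (32/27)x^2 - (544/243)x - 320/729
D E_{2/3} f = 42x^6 + 168x^5 + 250x^4 + (1520/9)x^3 + (400/9)x^2 - (64/27)x - 544/243
[E_{2/3}, D] f = 0
E_{2} f = 6x^7 + 84x^6 + 498x^5 + 1620x^4 + 3120x^3 + 3552x^2 + 2208x + 576
∇ f = 42x^6 - 126x^5 + 180x^4 - 150x^3 + 66x^2 - 12x
(E_{2} + ∇) f = 6x^7 + 126x^6 + 372x^5 + 1800x^4 + 2970x^3 + 3618x^2 + 2196x + 576
∇ f = 42x^6 - 126x^5 + 180x^4 - 150x^3 + 66x^2 - 12x
Δ f = 42x^6 + 126x^5 + 180x^4 + 150x^3 + 66x^2 + 12x
(∇ + Δ) f = 84x^6 + 360x^4 + 132x^2
([E_{2/3}, D] + (E_{2} + ∇) + (∇ + Δ)) f = 6x^7 + 210x^6 + 372x^5 + 2160x^4 + 2970x^3 + 3750x^2 + 2196x + 576
(S_{2} ∘ ∇ + ([E_{2/3}, D] + (E_{2} + ∇) + (∇ + Δ))) f = 6x^7 + 2898x^6 - 3660x^5 + 5040x^4 + 1770x^3 + 4014x^2 + 2172x + 576


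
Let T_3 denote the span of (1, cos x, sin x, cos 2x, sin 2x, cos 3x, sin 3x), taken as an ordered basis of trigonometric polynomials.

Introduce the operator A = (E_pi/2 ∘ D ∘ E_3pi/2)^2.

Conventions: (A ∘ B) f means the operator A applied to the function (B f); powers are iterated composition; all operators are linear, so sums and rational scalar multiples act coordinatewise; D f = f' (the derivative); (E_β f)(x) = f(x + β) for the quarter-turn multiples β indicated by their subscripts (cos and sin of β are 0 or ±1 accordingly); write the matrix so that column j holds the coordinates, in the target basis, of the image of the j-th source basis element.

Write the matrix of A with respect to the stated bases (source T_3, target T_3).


image of 1: 0
image of cos x: -cos x
image of sin x: -sin x
image of cos 2x: -4cos 2x
image of sin 2x: -4sin 2x
image of cos 3x: -9cos 3x
image of sin 3x: -9sin 3x
each image's coordinates form column j of the matrix

the matrix is [[0, 0, 0, 0, 0, 0, 0]; [0, -1, 0, 0, 0, 0, 0]; [0, 0, -1, 0, 0, 0, 0]; [0, 0, 0, -4, 0, 0, 0]; [0, 0, 0, 0, -4, 0, 0]; [0, 0, 0, 0, 0, -9, 0]; [0, 0, 0, 0, 0, 0, -9]] (rows listed top to bottom)


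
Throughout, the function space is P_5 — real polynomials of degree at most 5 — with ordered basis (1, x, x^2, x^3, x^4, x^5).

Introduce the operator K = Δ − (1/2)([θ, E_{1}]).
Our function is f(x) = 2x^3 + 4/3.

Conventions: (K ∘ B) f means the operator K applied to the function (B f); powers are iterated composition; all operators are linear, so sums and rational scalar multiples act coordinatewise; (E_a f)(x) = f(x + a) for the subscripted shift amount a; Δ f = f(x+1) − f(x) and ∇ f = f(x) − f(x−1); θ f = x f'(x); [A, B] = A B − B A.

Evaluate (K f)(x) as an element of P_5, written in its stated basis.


Δ f = 6x^2 + 6x + 2
E_{1} f = 2x^3 + 6x^2 + 6x + 10/3
θ E_{1} f = 6x^3 + 12x^2 + 6x
θ f = 6x^3
E_{1} θ f = 6x^3 + 18x^2 + 18x + 6
[θ, E_{1}] f = -6x^2 - 12x - 6
(-(1/2)([θ, E_{1}])) f = 3x^2 + 6x + 3
(Δ − (1/2)([θ, E_{1}])) f = 9x^2 + 12x + 5

the result is g(x) = 9x^2 + 12x + 5


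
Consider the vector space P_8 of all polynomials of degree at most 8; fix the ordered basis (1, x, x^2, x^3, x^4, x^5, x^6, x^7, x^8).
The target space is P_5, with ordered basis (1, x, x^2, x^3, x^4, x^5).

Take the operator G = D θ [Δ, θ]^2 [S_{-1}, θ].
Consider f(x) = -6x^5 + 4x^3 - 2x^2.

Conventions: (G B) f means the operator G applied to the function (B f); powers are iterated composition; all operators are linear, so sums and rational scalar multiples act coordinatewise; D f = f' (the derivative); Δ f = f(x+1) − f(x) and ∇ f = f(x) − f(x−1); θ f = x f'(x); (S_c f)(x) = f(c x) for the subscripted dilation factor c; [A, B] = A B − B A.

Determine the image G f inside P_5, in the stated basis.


θ f = -30x^5 + 12x^3 - 4x^2
S_{-1} θ f = 30x^5 - 12x^3 - 4x^2
S_{-1} f = 6x^5 - 4x^3 - 2x^2
θ S_{-1} f = 30x^5 - 12x^3 - 4x^2
[S_{-1}, θ] f = 0
θ [S_{-1}, θ] f = 0
Δ θ [S_{-1}, θ] f = 0
Δ [S_{-1}, θ] f = 0
θ Δ [S_{-1}, θ] f = 0
[Δ, θ] [S_{-1}, θ] f = 0
θ [Δ, θ] [S_{-1}, θ] f = 0
Δ θ [Δ, θ] [S_{-1}, θ] f = 0
Δ [Δ, θ] [S_{-1}, θ] f = 0
θ Δ [Δ, θ] [S_{-1}, θ] f = 0
[Δ, θ] [Δ, θ] [S_{-1}, θ] f = 0
θ [Δ, θ]^2 [S_{-1}, θ] f = 0
D θ [Δ, θ]^2 [S_{-1}, θ] f = 0

the result is g(x) = 0


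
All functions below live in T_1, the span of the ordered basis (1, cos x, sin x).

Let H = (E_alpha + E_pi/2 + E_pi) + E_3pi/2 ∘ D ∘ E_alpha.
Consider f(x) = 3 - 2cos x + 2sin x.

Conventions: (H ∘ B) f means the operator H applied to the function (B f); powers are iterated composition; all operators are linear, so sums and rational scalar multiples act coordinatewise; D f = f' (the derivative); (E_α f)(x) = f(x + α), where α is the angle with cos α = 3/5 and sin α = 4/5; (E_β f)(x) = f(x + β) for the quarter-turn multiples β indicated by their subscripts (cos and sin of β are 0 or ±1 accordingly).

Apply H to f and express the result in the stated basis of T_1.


E_alpha f = 3 + (2/5)cos x + (14/5)sin x
E_pi/2 f = 3 + 2cos x + 2sin x
E_pi f = 3 + 2cos x - 2sin x
(E_alpha + E_pi/2 + E_pi) f = 9 + (22/5)cos x + (14/5)sin x
E_alpha f = 3 + (2/5)cos x + (14/5)sin x
D E_alpha f = (14/5)cos x - (2/5)sin x
E_3pi/2 D E_alpha f = (2/5)cos x + (14/5)sin x
((E_alpha + E_pi/2 + E_pi) + E_3pi/2 ∘ D ∘ E_alpha) f = 9 + (24/5)cos x + (28/5)sin x

g(x) = 9 + (24/5)cos x + (28/5)sin x


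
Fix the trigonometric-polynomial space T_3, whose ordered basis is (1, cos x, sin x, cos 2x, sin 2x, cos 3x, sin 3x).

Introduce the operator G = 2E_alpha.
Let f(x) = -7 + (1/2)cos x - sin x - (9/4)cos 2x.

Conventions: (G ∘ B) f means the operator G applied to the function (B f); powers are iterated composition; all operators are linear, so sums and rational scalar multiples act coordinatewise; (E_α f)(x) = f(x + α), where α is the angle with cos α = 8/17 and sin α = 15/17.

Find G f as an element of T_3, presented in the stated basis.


the result is g(x) = -14 - (22/17)cos x - (31/17)sin x + (1449/578)cos 2x + (1080/289)sin 2x

E_alpha f = -7 - (11/17)cos x - (31/34)sin x + (1449/1156)cos 2x + (540/289)sin 2x
(2E_alpha) f = -14 - (22/17)cos x - (31/17)sin x + (1449/578)cos 2x + (1080/289)sin 2x


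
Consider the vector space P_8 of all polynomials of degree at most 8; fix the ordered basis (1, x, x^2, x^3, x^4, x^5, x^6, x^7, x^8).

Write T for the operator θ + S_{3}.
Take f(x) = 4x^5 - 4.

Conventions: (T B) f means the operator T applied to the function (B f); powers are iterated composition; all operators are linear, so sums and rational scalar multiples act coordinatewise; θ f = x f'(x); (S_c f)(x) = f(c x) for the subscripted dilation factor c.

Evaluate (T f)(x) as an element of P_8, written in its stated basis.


θ f = 20x^5
S_{3} f = 972x^5 - 4
(θ + S_{3}) f = 992x^5 - 4

the image equals g(x) = 992x^5 - 4


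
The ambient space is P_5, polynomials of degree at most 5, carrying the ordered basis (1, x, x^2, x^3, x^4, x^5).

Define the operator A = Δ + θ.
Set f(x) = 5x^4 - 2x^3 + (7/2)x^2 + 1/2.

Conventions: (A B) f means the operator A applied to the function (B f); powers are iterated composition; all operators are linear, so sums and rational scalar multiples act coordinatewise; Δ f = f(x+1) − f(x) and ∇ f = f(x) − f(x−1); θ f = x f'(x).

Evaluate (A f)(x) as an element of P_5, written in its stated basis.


the result is g(x) = 20x^4 + 14x^3 + 31x^2 + 21x + 13/2

Δ f = 20x^3 + 24x^2 + 21x + 13/2
θ f = 20x^4 - 6x^3 + 7x^2
(Δ + θ) f = 20x^4 + 14x^3 + 31x^2 + 21x + 13/2


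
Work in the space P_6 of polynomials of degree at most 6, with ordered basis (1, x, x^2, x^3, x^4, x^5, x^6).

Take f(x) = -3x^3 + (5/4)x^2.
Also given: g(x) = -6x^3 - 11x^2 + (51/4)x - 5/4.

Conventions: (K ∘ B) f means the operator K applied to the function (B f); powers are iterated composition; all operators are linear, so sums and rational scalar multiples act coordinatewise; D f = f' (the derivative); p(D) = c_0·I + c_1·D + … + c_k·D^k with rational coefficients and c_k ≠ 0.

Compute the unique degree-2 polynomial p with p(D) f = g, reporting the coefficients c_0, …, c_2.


D^0 f = -3x^3 + (5/4)x^2
D^1 f = -9x^2 + (5/2)x
D^2 f = -18x + 5/2
matching coefficients of g against c_0 f + c_1 Df + … from the top degree down determines the c_i
solution: c_0 = 2, c_1 = 3/2, c_2 = -1/2

c_0 = 2, c_1 = 3/2, c_2 = -1/2


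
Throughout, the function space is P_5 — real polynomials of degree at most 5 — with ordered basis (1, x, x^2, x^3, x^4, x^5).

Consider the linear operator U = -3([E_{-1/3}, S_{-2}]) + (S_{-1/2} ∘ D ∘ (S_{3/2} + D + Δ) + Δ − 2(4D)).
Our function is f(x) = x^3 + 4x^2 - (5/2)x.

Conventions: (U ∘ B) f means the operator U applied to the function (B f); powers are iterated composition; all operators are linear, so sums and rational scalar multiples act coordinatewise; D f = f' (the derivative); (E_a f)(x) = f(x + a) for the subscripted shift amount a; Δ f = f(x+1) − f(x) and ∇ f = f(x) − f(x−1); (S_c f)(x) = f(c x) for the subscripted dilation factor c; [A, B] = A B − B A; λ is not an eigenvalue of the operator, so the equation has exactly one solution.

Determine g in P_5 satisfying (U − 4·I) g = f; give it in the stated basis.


the image equals g(x) = -(1/4)x^3 + (1231/512)x^2 - (17343/8192)x + 440111/65536

write g with unknown coordinates in the stated basis and equate coefficients in (U − 4·I) g = f
solving from the highest basis element down gives g = -(1/4)x^3 + (1231/512)x^2 - (17343/8192)x + 440111/65536
check: U g = (1743/128)x^2 - (22463/2048)x + 440111/16384
so U g − 4·g = x^3 + 4x^2 - (5/2)x = f ✓


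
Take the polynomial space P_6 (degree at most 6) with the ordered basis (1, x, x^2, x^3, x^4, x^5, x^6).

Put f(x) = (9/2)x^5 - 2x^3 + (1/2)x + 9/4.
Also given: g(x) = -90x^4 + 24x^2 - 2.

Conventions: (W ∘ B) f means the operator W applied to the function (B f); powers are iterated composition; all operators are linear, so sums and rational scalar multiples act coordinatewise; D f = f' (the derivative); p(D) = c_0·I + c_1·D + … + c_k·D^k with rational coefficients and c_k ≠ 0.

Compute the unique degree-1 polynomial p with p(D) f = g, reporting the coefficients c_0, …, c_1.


c_0 = 0, c_1 = -4

D^0 f = (9/2)x^5 - 2x^3 + (1/2)x + 9/4
D^1 f = (45/2)x^4 - 6x^2 + 1/2
matching coefficients of g against c_0 f + c_1 Df + … from the top degree down determines the c_i
solution: c_0 = 0, c_1 = -4


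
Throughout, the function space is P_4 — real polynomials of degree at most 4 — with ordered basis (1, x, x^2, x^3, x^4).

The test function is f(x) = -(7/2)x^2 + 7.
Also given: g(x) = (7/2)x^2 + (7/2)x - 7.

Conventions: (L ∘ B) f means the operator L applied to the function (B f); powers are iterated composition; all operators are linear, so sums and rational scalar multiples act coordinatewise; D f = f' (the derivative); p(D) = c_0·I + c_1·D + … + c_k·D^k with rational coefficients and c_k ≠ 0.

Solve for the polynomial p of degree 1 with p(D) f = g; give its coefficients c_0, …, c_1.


D^0 f = -(7/2)x^2 + 7
D^1 f = -7x
matching coefficients of g against c_0 f + c_1 Df + … from the top degree down determines the c_i
solution: c_0 = -1, c_1 = -1/2

p(D) = -I − (1/2)·D, i.e. c_0 = -1, c_1 = -1/2


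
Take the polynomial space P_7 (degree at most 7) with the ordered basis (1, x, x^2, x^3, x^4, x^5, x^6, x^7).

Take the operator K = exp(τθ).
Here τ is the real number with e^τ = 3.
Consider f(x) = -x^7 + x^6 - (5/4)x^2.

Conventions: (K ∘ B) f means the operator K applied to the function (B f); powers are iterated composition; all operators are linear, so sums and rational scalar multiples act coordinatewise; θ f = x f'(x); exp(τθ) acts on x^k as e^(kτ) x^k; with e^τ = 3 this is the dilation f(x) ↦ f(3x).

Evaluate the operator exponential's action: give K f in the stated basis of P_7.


exp(τθ) x^k = e^(kτ) x^k; with e^τ = 3 this sends x^k to 3^k x^k
x^2 ↦ 9 x^2
x^6 ↦ 729 x^6
x^7 ↦ 2187 x^7
applying this coordinatewise to f: exp(τθ) f = -2187x^7 + 729x^6 - (45/4)x^2

the result is g(x) = -2187x^7 + 729x^6 - (45/4)x^2


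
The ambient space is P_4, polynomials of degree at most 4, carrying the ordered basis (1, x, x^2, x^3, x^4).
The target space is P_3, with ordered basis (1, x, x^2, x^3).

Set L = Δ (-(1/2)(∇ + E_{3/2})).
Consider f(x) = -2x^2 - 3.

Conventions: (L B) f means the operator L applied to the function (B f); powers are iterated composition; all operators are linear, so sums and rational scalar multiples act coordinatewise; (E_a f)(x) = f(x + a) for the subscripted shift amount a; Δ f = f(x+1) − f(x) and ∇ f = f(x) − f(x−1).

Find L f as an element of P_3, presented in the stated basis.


∇ f = -4x + 2
E_{3/2} f = -2x^2 - 6x - 15/2
(∇ + E_{3/2}) f = -2x^2 - 10x - 11/2
(-(1/2)(∇ + E_{3/2})) f = x^2 + 5x + 11/4
Δ (-(1/2)(∇ + E_{3/2})) f = 2x + 6

the result is g(x) = 2x + 6


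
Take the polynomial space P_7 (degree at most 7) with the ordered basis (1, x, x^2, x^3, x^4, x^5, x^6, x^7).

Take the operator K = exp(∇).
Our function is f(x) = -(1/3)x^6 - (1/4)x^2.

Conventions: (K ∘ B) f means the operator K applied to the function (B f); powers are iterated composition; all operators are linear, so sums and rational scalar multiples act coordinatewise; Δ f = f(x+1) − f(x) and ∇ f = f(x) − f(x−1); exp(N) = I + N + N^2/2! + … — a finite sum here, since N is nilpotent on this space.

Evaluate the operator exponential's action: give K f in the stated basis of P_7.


order-1 term: -2x^5 + 5x^4 - (20/3)x^3 + 5x^2 - (5/2)x + 7/12
order-2 term: -5x^4 + 20x^3 - 35x^2 + 30x - 127/12
order-3 term: -(20/3)x^3 + 30x^2 - 50x + 30
order-4 term: -5x^2 + 20x - 65/3
order-5 term: -2x + 5
order-6 term: -1/3
the series for exp(∇) f terminates at order 6
exp(∇) f = -(1/3)x^6 - 2x^5 + (20/3)x^3 - (21/4)x^2 - (9/2)x + 3

g(x) = -(1/3)x^6 - 2x^5 + (20/3)x^3 - (21/4)x^2 - (9/2)x + 3


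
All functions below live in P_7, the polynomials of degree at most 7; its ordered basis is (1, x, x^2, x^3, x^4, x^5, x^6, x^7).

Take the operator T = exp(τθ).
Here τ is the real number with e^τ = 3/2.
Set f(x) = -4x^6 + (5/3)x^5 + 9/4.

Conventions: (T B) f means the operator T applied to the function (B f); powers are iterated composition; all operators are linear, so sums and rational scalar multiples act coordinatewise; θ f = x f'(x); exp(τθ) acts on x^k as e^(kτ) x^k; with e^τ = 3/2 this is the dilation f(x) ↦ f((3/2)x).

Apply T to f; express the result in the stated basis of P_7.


the result is g(x) = -(729/16)x^6 + (405/32)x^5 + 9/4

exp(τθ) x^k = e^(kτ) x^k; with e^τ = 3/2 this sends x^k to (3/2)^k x^k
x^5 ↦ 243/32 x^5
x^6 ↦ 729/64 x^6
applying this coordinatewise to f: exp(τθ) f = -(729/16)x^6 + (405/32)x^5 + 9/4


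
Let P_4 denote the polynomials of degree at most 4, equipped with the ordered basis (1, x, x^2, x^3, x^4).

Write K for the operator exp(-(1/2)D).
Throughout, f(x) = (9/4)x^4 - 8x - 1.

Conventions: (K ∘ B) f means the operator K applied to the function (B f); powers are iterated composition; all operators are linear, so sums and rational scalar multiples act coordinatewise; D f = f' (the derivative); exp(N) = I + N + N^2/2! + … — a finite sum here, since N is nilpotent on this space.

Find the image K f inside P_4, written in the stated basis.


order-1 term: -(9/2)x^3 + 4
order-2 term: (27/8)x^2
order-3 term: -(9/8)x
order-4 term: 9/64
the series for exp(-(1/2)D) f terminates at order 4
exp(-(1/2)D) f = (9/4)x^4 - (9/2)x^3 + (27/8)x^2 - (73/8)x + 201/64

the result is g(x) = (9/4)x^4 - (9/2)x^3 + (27/8)x^2 - (73/8)x + 201/64


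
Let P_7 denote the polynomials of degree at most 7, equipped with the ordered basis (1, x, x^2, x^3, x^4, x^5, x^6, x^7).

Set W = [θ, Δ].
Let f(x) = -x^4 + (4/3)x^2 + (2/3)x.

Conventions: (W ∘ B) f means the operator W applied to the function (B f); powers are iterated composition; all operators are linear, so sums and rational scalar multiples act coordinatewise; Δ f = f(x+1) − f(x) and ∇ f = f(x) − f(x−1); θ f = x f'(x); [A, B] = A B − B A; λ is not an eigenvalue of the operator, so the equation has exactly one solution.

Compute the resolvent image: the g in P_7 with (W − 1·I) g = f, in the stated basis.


the image equals g(x) = x^4 - 4x^3 - (4/3)x^2 + 14x - 10/3

write g with unknown coordinates in the stated basis and equate coefficients in (W − 1·I) g = f
solving from the highest basis element down gives g = x^4 - 4x^3 - (4/3)x^2 + 14x - 10/3
check: W g = -4x^3 + (44/3)x - 10/3
so W g − 1·g = -x^4 + (4/3)x^2 + (2/3)x = f ✓


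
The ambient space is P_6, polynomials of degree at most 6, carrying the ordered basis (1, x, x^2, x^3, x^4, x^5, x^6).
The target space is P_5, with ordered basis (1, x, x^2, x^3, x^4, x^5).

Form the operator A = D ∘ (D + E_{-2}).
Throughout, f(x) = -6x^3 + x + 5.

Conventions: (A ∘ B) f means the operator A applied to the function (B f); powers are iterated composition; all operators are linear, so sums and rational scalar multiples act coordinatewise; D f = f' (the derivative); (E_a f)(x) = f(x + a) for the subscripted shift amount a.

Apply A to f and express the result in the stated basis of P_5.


D f = -18x^2 + 1
E_{-2} f = -6x^3 + 36x^2 - 71x + 51
(D + E_{-2}) f = -6x^3 + 18x^2 - 71x + 52
D (D + E_{-2}) f = -18x^2 + 36x - 71

g(x) = -18x^2 + 36x - 71


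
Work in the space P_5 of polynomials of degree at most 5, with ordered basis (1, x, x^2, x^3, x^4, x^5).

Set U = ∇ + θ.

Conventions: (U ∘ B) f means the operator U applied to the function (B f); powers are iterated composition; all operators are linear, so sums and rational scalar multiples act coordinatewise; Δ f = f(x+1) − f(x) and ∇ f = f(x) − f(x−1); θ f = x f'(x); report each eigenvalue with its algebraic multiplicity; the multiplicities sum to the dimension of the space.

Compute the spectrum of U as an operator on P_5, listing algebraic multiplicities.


image of 1: 0
image of x: x + 1
image of x^2: 2x^2 + 2x - 1
image of x^3: 3x^3 + 3x^2 - 3x + 1
image of x^4: 4x^4 + 4x^3 - 6x^2 + 4x - 1
image of x^5: 5x^5 + 5x^4 - 10x^3 + 10x^2 - 5x + 1
the matrix is upper triangular; its diagonal is (0, 1, 2, 3, 4, 5)
for a triangular matrix the eigenvalues are the diagonal entries, with algebraic multiplicity their repetition count

λ = 0 (multiplicity 1), λ = 1 (multiplicity 1), λ = 2 (multiplicity 1), λ = 3 (multiplicity 1), λ = 4 (multiplicity 1), λ = 5 (multiplicity 1)


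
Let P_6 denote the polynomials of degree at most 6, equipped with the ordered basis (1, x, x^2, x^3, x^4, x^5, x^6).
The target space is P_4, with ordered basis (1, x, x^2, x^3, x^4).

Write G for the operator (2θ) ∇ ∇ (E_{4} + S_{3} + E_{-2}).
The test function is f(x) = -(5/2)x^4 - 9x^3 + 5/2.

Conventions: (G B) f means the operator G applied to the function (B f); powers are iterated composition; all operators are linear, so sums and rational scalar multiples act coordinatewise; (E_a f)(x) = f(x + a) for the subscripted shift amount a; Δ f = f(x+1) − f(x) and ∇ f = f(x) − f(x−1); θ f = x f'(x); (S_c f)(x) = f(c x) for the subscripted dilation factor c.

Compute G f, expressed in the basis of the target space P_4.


g(x) = -9960x^2 + 6588x

E_{4} f = -(5/2)x^4 - 49x^3 - 348x^2 - 1072x - 2427/2
S_{3} f = -(405/2)x^4 - 243x^3 + 5/2
E_{-2} f = -(5/2)x^4 + 11x^3 - 6x^2 - 28x + 69/2
(E_{4} + S_{3} + E_{-2}) f = -(415/2)x^4 - 281x^3 - 354x^2 - 1100x - 2353/2
∇ (E_{4} + S_{3} + E_{-2}) f = -830x^3 + 402x^2 - 695x - 1639/2
∇ ∇ (E_{4} + S_{3} + E_{-2}) f = -2490x^2 + 3294x - 1927
θ (∇ ∇) (E_{4} + S_{3} + E_{-2}) f = -4980x^2 + 3294x
(2θ) (∇ ∇) (E_{4} + S_{3} + E_{-2}) f = -9960x^2 + 6588x


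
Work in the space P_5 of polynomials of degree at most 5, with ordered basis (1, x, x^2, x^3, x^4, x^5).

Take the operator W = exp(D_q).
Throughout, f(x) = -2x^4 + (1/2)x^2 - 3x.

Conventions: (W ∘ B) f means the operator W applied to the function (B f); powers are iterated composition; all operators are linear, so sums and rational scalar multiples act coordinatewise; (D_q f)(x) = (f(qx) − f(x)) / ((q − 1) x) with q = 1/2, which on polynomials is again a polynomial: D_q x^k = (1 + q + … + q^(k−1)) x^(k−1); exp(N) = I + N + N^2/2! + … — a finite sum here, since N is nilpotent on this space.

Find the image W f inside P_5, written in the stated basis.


the result is g(x) = -2x^4 - (15/4)x^3 - (89/32)x^2 - (249/64)x - 777/256

order-1 term: -(15/4)x^3 + (3/4)x - 3
order-2 term: -(105/32)x^2 + 3/8
order-3 term: -(105/64)x
order-4 term: -105/256
the series for exp(D_q) f terminates at order 4
exp(D_q) f = -2x^4 - (15/4)x^3 - (89/32)x^2 - (249/64)x - 777/256


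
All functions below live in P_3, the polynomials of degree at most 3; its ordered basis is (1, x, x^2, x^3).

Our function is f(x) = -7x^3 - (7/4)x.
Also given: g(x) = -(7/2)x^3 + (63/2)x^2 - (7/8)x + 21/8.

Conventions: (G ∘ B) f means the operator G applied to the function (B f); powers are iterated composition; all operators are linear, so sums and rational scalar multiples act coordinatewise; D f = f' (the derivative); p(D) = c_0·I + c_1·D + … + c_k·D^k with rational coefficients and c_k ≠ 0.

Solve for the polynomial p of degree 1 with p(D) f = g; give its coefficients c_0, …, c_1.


p(D) = (1/2)·I − (3/2)·D, i.e. c_0 = 1/2, c_1 = -3/2

D^0 f = -7x^3 - (7/4)x
D^1 f = -21x^2 - 7/4
matching coefficients of g against c_0 f + c_1 Df + … from the top degree down determines the c_i
solution: c_0 = 1/2, c_1 = -3/2


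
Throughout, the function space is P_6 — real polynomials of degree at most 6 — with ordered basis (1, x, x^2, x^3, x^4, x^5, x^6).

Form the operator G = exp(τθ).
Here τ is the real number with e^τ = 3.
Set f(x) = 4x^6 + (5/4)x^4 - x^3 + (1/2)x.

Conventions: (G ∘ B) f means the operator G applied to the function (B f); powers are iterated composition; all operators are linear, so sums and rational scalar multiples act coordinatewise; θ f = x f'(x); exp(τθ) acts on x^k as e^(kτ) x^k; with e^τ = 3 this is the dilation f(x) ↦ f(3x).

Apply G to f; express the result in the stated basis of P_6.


exp(τθ) x^k = e^(kτ) x^k; with e^τ = 3 this sends x^k to 3^k x^k
x ↦ 3 x
x^3 ↦ 27 x^3
x^4 ↦ 81 x^4
x^6 ↦ 729 x^6
applying this coordinatewise to f: exp(τθ) f = 2916x^6 + (405/4)x^4 - 27x^3 + (3/2)x

g(x) = 2916x^6 + (405/4)x^4 - 27x^3 + (3/2)x


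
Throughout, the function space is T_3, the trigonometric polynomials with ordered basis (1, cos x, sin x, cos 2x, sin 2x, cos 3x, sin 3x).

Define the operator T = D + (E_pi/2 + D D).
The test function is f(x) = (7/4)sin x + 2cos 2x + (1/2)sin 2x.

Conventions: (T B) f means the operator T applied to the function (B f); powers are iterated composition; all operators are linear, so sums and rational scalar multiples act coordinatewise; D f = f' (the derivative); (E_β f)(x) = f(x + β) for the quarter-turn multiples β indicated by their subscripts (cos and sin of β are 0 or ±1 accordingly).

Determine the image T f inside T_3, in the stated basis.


the image equals g(x) = (7/2)cos x - (7/4)sin x - 9cos 2x - (13/2)sin 2x

D f = (7/4)cos x + cos 2x - 4sin 2x
E_pi/2 f = (7/4)cos x - 2cos 2x - (1/2)sin 2x
D f = (7/4)cos x + cos 2x - 4sin 2x
D D f = -(7/4)sin x - 8cos 2x - 2sin 2x
(E_pi/2 + D D) f = (7/4)cos x - (7/4)sin x - 10cos 2x - (5/2)sin 2x
(D + (E_pi/2 + D D)) f = (7/2)cos x - (7/4)sin x - 9cos 2x - (13/2)sin 2x


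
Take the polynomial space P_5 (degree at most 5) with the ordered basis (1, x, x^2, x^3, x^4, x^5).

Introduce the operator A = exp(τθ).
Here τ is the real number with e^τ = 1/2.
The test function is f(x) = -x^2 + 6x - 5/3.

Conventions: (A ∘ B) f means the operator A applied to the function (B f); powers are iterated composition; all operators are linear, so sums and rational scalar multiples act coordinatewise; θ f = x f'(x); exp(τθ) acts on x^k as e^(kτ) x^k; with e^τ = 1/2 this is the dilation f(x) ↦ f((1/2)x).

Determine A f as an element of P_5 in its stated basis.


exp(τθ) x^k = e^(kτ) x^k; with e^τ = 1/2 this sends x^k to (1/2)^k x^k
x ↦ 1/2 x
x^2 ↦ 1/4 x^2
applying this coordinatewise to f: exp(τθ) f = -(1/4)x^2 + 3x - 5/3

g(x) = -(1/4)x^2 + 3x - 5/3


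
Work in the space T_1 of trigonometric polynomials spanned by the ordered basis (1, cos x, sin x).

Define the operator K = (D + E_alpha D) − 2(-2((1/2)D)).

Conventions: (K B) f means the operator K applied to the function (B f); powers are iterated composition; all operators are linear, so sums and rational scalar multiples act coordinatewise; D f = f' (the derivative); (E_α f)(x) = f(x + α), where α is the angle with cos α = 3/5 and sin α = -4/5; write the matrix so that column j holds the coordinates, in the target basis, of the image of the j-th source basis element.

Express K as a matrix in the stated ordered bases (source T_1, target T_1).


image of 1: 0
image of cos x: (4/5)cos x - (18/5)sin x
image of sin x: (18/5)cos x + (4/5)sin x
each image's coordinates form column j of the matrix

the matrix is [[0, 0, 0]; [0, 4/5, 18/5]; [0, -18/5, 4/5]] (rows listed top to bottom)


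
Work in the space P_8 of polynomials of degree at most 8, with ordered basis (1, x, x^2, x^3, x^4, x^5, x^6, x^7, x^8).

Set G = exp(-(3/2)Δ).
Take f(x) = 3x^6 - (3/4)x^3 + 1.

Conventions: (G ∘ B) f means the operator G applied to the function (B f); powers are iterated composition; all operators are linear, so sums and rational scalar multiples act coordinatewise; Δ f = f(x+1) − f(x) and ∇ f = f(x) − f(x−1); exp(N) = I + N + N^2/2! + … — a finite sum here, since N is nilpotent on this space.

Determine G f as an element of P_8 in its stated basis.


the image equals g(x) = 3x^6 - 27x^5 + (135/4)x^4 + (447/4)x^3 - (621/16)x^2 - (1323/8)x - 1745/64

order-1 term: -27x^5 - (135/2)x^4 - 90x^3 - (513/8)x^2 - (189/8)x - 27/8
order-2 term: (405/4)x^4 + 405x^3 + (2835/4)x^2 + (9639/16)x + 3267/16
order-3 term: -(405/2)x^3 - (3645/4)x^2 - (6075/4)x - 29079/32
order-4 term: (3645/16)x^2 + (3645/4)x + 15795/16
order-5 term: -(2187/16)x - 10935/32
order-6 term: 2187/64
the series for exp(-(3/2)Δ) f terminates at order 6
exp(-(3/2)Δ) f = 3x^6 - 27x^5 + (135/4)x^4 + (447/4)x^3 - (621/16)x^2 - (1323/8)x - 1745/64


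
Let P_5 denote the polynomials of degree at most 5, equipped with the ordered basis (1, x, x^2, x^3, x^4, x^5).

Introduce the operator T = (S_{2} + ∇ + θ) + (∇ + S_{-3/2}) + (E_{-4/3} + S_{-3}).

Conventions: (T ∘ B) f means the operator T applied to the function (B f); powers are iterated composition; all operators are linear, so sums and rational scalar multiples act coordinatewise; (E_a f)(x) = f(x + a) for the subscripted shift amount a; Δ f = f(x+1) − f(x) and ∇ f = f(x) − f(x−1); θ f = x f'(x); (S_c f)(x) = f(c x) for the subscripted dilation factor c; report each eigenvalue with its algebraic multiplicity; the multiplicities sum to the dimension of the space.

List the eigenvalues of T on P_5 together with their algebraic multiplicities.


λ = -6803/32 (multiplicity 1), λ = -147/8 (multiplicity 1), λ = -1/2 (multiplicity 1), λ = 4 (multiplicity 1), λ = 73/4 (multiplicity 1), λ = 1713/16 (multiplicity 1)

image of 1: 4
image of x: -(1/2)x + 2/3
image of x^2: (73/4)x^2 + (4/3)x - 2/9
image of x^3: -(147/8)x^3 + 2x^2 - (2/3)x - 10/27
image of x^4: (1713/16)x^4 + (8/3)x^3 - (4/3)x^2 - (40/27)x + 94/81
image of x^5: -(6803/32)x^5 + (10/3)x^4 - (20/9)x^3 - (100/27)x^2 + (470/81)x - 538/243
the matrix is upper triangular; its diagonal is (4, -1/2, 73/4, -147/8, 1713/16, -6803/32)
for a triangular matrix the eigenvalues are the diagonal entries, with algebraic multiplicity their repetition count


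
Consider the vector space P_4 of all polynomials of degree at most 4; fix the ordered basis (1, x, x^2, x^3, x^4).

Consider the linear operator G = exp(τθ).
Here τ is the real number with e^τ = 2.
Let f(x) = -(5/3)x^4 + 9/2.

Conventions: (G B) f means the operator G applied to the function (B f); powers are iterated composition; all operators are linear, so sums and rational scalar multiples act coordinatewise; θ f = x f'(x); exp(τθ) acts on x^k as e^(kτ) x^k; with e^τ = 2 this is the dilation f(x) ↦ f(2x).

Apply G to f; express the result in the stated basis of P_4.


g(x) = -(80/3)x^4 + 9/2

exp(τθ) x^k = e^(kτ) x^k; with e^τ = 2 this sends x^k to 2^k x^k
x^4 ↦ 16 x^4
applying this coordinatewise to f: exp(τθ) f = -(80/3)x^4 + 9/2


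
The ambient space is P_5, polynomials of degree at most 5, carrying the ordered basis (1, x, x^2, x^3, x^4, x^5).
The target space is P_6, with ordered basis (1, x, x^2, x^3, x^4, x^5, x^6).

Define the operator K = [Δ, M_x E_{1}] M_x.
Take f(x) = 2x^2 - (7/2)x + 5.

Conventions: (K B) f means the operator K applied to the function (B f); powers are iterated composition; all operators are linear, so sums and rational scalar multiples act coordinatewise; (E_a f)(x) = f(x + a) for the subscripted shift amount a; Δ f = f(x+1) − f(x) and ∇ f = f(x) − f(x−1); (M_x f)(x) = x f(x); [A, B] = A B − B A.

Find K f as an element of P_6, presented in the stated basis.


the image equals g(x) = 2x^3 + (17/2)x^2 + 15x + 12

M_x f = 2x^3 - (7/2)x^2 + 5x
E_{1} M_x f = 2x^3 + (5/2)x^2 + 4x + 7/2
M_x E_{1} M_x f = 2x^4 + (5/2)x^3 + 4x^2 + (7/2)x
Δ (M_x E_{1}) M_x f = 8x^3 + (39/2)x^2 + (47/2)x + 12
Δ M_x f = 6x^2 - x + 7/2
E_{1} Δ M_x f = 6x^2 + 11x + 17/2
M_x E_{1} Δ M_x f = 6x^3 + 11x^2 + (17/2)x
[Δ, M_x E_{1}] M_x f = 2x^3 + (17/2)x^2 + 15x + 12
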